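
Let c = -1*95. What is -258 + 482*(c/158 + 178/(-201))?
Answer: -15476561/15879 ≈ -974.66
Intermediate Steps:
c = -95
-258 + 482*(c/158 + 178/(-201)) = -258 + 482*(-95/158 + 178/(-201)) = -258 + 482*(-95*1/158 + 178*(-1/201)) = -258 + 482*(-95/158 - 178/201) = -258 + 482*(-47219/31758) = -258 - 11379779/15879 = -15476561/15879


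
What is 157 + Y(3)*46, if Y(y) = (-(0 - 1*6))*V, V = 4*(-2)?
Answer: -2051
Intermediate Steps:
V = -8
Y(y) = -48 (Y(y) = -(0 - 1*6)*(-8) = -(0 - 6)*(-8) = -1*(-6)*(-8) = 6*(-8) = -48)
157 + Y(3)*46 = 157 - 48*46 = 157 - 2208 = -2051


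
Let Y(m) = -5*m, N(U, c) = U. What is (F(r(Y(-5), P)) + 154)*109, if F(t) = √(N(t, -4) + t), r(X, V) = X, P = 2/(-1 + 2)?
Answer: 16786 + 545*√2 ≈ 17557.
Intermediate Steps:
P = 2 (P = 2/1 = 1*2 = 2)
F(t) = √2*√t (F(t) = √(t + t) = √(2*t) = √2*√t)
(F(r(Y(-5), P)) + 154)*109 = (√2*√(-5*(-5)) + 154)*109 = (√2*√25 + 154)*109 = (√2*5 + 154)*109 = (5*√2 + 154)*109 = (154 + 5*√2)*109 = 16786 + 545*√2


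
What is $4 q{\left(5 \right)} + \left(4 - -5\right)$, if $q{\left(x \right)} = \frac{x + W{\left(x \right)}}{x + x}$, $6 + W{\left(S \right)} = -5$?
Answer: $\frac{33}{5} \approx 6.6$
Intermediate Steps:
$W{\left(S \right)} = -11$ ($W{\left(S \right)} = -6 - 5 = -11$)
$q{\left(x \right)} = \frac{-11 + x}{2 x}$ ($q{\left(x \right)} = \frac{x - 11}{x + x} = \frac{-11 + x}{2 x}$)
$4 q{\left(5 \right)} + \left(4 - -5\right) = 4 \frac{-11 + 5}{2 \cdot 5} + \left(4 - -5\right) = 4 \cdot \frac{1}{2} \cdot \frac{1}{5} \left(-6\right) + \left(4 + 5\right) = 4 \left(- \frac{3}{5}\right) + 9 = - \frac{12}{5} + 9 = \frac{33}{5}$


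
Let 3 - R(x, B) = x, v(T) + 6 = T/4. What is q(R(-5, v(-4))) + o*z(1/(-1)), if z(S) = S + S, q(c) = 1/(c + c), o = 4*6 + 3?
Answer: -863/16 ≈ -53.938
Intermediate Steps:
o = 27 (o = 24 + 3 = 27)
v(T) = -6 + T/4
R(x, B) = 3 - x
q(c) = 1/(2*c)
z(S) = 2*S
q(R(-5, v(-4))) + o*z(1/(-1)) = 1/(2*(3 - 1*(-5))) + 27*(2/(-1)) = 1/(2*(3 + 5)) + 27*(2*(-1)) = (1/2)/8 + 27*(-2) = (1/2)*(1/8) - 54 = 1/16 - 54 = -863/16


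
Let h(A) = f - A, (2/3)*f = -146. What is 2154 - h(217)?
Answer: 2590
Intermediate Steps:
f = -219 (f = (3/2)*(-146) = -219)
h(A) = -219 - A
2154 - h(217) = 2154 - (-219 - 1*217) = 2154 - (-219 - 217) = 2154 - 1*(-436) = 2154 + 436 = 2590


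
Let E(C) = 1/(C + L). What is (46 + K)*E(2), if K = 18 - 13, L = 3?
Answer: 51/5 ≈ 10.200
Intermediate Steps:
E(C) = 1/(3 + C) (E(C) = 1/(C + 3) = 1/(3 + C))
K = 5
(46 + K)*E(2) = (46 + 5)/(3 + 2) = 51/5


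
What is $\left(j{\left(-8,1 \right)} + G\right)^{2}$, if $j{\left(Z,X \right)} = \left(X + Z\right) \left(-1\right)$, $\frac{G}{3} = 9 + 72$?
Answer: $62500$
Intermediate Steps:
$G = 243$ ($G = 3 \left(9 + 72\right) = 3 \cdot 81 = 243$)
$j{\left(Z,X \right)} = - X - Z$
$\left(j{\left(-8,1 \right)} + G\right)^{2} = \left(\left(\left(-1\right) 1 - -8\right) + 243\right)^{2} = \left(\left(-1 + 8\right) + 243\right)^{2} = \left(7 + 243\right)^{2} = 250^{2} = 62500$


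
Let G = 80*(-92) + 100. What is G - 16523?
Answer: -23783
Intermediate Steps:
G = -7260 (G = -7360 + 100 = -7260)
G - 16523 = -7260 - 16523 = -23783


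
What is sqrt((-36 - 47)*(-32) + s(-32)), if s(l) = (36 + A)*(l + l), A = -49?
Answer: 4*sqrt(218) ≈ 59.059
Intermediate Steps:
s(l) = -26*l (s(l) = (36 - 49)*(l + l) = -26*l)
sqrt((-36 - 47)*(-32) + s(-32)) = sqrt((-36 - 47)*(-32) - 26*(-32)) = sqrt(-83*(-32) + 832) = sqrt(2656 + 832) = sqrt(3488) = 4*sqrt(218)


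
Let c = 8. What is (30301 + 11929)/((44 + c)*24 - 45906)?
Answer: -21115/22329 ≈ -0.94563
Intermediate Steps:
(30301 + 11929)/((44 + c)*24 - 45906) = (30301 + 11929)/((44 + 8)*24 - 45906) = 42230/(52*24 - 45906) = 42230/(1248 - 45906) = 42230/(-44658) = 42230*(-1/44658) = -21115/22329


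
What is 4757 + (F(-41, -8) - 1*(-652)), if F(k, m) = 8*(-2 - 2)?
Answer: 5377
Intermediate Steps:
F(k, m) = -32 (F(k, m) = 8*(-4) = -32)
4757 + (F(-41, -8) - 1*(-652)) = 4757 + (-32 - 1*(-652)) = 4757 + (-32 + 652) = 4757 + 620 = 5377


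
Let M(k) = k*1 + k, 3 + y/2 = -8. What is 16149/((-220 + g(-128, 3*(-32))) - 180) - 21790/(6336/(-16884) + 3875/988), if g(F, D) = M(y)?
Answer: -1503184520761/243236076 ≈ -6179.9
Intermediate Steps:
y = -22 (y = -6 + 2*(-8) = -6 - 16 = -22)
M(k) = 2*k (M(k) = k + k = 2*k)
g(F, D) = -44 (g(F, D) = 2*(-22) = -44)
16149/((-220 + g(-128, 3*(-32))) - 180) - 21790/(6336/(-16884) + 3875/988) = 16149/((-220 - 44) - 180) - 21790/(6336/(-16884) + 3875/988) = 16149/(-264 - 180) - 21790/(6336*(-1/16884) + 3875*(1/988)) = 16149/(-444) - 21790/(-176/469 + 3875/988) = 16149*(-1/444) - 21790/1643487/463372 = -5383/148 - 21790*463372/1643487 = -5383/148 - 10096875880/1643487 = -1503184520761/243236076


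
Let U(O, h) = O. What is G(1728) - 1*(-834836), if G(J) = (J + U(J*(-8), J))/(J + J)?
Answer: 1669665/2 ≈ 8.3483e+5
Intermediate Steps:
G(J) = -7/2 (G(J) = (J + J*(-8))/(J + J) = (J - 8*J)/((2*J)) = (-7*J)*(1/(2*J)) = -7/2)
G(1728) - 1*(-834836) = -7/2 - 1*(-834836) = -7/2 + 834836 = 1669665/2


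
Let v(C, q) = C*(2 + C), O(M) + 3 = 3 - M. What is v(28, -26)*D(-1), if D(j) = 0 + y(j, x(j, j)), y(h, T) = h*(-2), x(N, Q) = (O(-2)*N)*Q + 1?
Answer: 1680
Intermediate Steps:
O(M) = -M (O(M) = -3 + (3 - M) = -M)
x(N, Q) = 1 + 2*N*Q (x(N, Q) = ((-1*(-2))*N)*Q + 1 = (2*N)*Q + 1 = 2*N*Q + 1 = 1 + 2*N*Q)
y(h, T) = -2*h
D(j) = -2*j (D(j) = 0 - 2*j = -2*j)
v(28, -26)*D(-1) = (28*(2 + 28))*(-2*(-1)) = (28*30)*2 = 840*2 = 1680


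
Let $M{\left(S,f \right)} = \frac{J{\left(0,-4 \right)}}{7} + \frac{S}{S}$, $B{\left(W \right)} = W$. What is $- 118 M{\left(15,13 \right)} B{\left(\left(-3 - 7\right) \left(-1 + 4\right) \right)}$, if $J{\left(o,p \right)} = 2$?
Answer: $\frac{31860}{7} \approx 4551.4$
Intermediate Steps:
$M{\left(S,f \right)} = \frac{9}{7}$ ($M{\left(S,f \right)} = \frac{2}{7} + \frac{S}{S} = 2 \cdot \frac{1}{7} + 1 = \frac{2}{7} + 1 = \frac{9}{7}$)
$- 118 M{\left(15,13 \right)} B{\left(\left(-3 - 7\right) \left(-1 + 4\right) \right)} = \left(-118\right) \frac{9}{7} \left(-3 - 7\right) \left(-1 + 4\right) = - \frac{1062 \left(\left(-10\right) 3\right)}{7} = \left(- \frac{1062}{7}\right) \left(-30\right) = \frac{31860}{7}$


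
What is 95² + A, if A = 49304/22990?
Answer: 103767027/11495 ≈ 9027.1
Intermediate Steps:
A = 24652/11495 (A = 49304*(1/22990) = 24652/11495 ≈ 2.1446)
95² + A = 95² + 24652/11495 = 9025 + 24652/11495 = 103767027/11495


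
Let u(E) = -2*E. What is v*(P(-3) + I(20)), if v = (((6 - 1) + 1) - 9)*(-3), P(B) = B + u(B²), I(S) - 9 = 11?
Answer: -9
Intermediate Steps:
I(S) = 20 (I(S) = 9 + 11 = 20)
P(B) = B - 2*B²
v = 9 (v = ((5 + 1) - 9)*(-3) = (6 - 9)*(-3) = -3*(-3) = 9)
v*(P(-3) + I(20)) = 9*(-3*(1 - 2*(-3)) + 20) = 9*(-3*(1 + 6) + 20) = 9*(-3*7 + 20) = 9*(-21 + 20) = 9*(-1) = -9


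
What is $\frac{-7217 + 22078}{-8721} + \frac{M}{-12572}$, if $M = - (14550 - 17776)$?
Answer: $- \frac{107483219}{54820206} \approx -1.9606$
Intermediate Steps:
$M = 3226$ ($M = - (14550 - 17776) = \left(-1\right) \left(-3226\right) = 3226$)
$\frac{-7217 + 22078}{-8721} + \frac{M}{-12572} = \frac{-7217 + 22078}{-8721} + \frac{3226}{-12572} = 14861 \left(- \frac{1}{8721}\right) + 3226 \left(- \frac{1}{12572}\right) = - \frac{14861}{8721} - \frac{1613}{6286} = - \frac{107483219}{54820206}$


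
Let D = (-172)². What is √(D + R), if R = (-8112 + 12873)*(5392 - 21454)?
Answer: I*√76441598 ≈ 8743.1*I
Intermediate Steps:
D = 29584
R = -76471182 (R = 4761*(-16062) = -76471182)
√(D + R) = √(29584 - 76471182) = √(-76441598) = I*√76441598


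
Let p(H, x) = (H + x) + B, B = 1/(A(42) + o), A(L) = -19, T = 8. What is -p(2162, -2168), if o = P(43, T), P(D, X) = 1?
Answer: 109/18 ≈ 6.0556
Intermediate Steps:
o = 1
B = -1/18 (B = 1/(-19 + 1) = 1/(-18) = -1/18 ≈ -0.055556)
p(H, x) = -1/18 + H + x (p(H, x) = (H + x) - 1/18 = -1/18 + H + x)
-p(2162, -2168) = -(-1/18 + 2162 - 2168) = -1*(-109/18) = 109/18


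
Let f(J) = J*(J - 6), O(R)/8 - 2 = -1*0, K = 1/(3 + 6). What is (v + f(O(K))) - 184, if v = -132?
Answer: -156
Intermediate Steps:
K = ⅑ (K = 1/9 = ⅑ ≈ 0.11111)
O(R) = 16 (O(R) = 16 + 8*(-1*0) = 16 + 8*0 = 16 + 0 = 16)
f(J) = J*(-6 + J)
(v + f(O(K))) - 184 = (-132 + 16*(-6 + 16)) - 184 = (-132 + 16*10) - 184 = (-132 + 160) - 184 = 28 - 184 = -156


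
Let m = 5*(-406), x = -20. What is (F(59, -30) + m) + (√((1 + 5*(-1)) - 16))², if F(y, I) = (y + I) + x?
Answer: -2041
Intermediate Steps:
m = -2030
F(y, I) = -20 + I + y (F(y, I) = (y + I) - 20 = (I + y) - 20 = -20 + I + y)
(F(59, -30) + m) + (√((1 + 5*(-1)) - 16))² = ((-20 - 30 + 59) - 2030) + (√((1 + 5*(-1)) - 16))² = (9 - 2030) + (√((1 - 5) - 16))² = -2021 + (√(-4 - 16))² = -2021 + (√(-20))² = -2021 + (2*I*√5)² = -2021 - 20 = -2041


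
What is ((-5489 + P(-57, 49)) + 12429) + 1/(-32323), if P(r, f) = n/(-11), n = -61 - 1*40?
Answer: 2470802432/355553 ≈ 6949.2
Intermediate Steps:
n = -101 (n = -61 - 40 = -101)
P(r, f) = 101/11 (P(r, f) = -101/(-11) = -101*(-1/11) = 101/11)
((-5489 + P(-57, 49)) + 12429) + 1/(-32323) = ((-5489 + 101/11) + 12429) + 1/(-32323) = (-60278/11 + 12429) - 1/32323 = 76441/11 - 1/32323 = 2470802432/355553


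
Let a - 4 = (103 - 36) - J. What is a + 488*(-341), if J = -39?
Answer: -166298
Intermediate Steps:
a = 110 (a = 4 + ((103 - 36) - 1*(-39)) = 4 + (67 + 39) = 4 + 106 = 110)
a + 488*(-341) = 110 + 488*(-341) = 110 - 166408 = -166298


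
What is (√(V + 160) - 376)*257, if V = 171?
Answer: -96632 + 257*√331 ≈ -91956.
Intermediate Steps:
(√(V + 160) - 376)*257 = (√(171 + 160) - 376)*257 = (√331 - 376)*257 = (-376 + √331)*257 = -96632 + 257*√331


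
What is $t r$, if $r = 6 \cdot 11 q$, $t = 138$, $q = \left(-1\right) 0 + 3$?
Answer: $27324$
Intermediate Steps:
$q = 3$ ($q = 0 + 3 = 3$)
$r = 198$ ($r = 6 \cdot 11 \cdot 3 = 66 \cdot 3 = 198$)
$t r = 138 \cdot 198 = 27324$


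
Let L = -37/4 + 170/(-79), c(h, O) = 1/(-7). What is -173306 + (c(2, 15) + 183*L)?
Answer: -387968631/2212 ≈ -1.7539e+5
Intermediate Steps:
c(h, O) = -⅐
L = -3603/316 (L = -37*¼ + 170*(-1/79) = -37/4 - 170/79 = -3603/316 ≈ -11.402)
-173306 + (c(2, 15) + 183*L) = -173306 + (-⅐ + 183*(-3603/316)) = -173306 + (-⅐ - 659349/316) = -173306 - 4615759/2212 = -387968631/2212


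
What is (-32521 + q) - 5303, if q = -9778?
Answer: -47602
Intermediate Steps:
(-32521 + q) - 5303 = (-32521 - 9778) - 5303 = -42299 - 5303 = -47602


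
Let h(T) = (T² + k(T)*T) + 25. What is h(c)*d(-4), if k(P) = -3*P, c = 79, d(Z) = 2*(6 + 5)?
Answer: -274054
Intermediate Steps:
d(Z) = 22 (d(Z) = 2*11 = 22)
h(T) = 25 - 2*T² (h(T) = (T² + (-3*T)*T) + 25 = (T² - 3*T²) + 25 = -2*T² + 25 = 25 - 2*T²)
h(c)*d(-4) = (25 - 2*79²)*22 = (25 - 2*6241)*22 = (25 - 12482)*22 = -12457*22 = -274054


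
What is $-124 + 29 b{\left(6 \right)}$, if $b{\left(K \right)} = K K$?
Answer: $920$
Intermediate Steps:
$b{\left(K \right)} = K^{2}$
$-124 + 29 b{\left(6 \right)} = -124 + 29 \cdot 6^{2} = -124 + 29 \cdot 36 = -124 + 1044 = 920$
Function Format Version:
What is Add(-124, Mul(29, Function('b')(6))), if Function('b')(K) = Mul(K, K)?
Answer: 920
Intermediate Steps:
Function('b')(K) = Pow(K, 2)
Add(-124, Mul(29, Function('b')(6))) = Add(-124, Mul(29, Pow(6, 2))) = Add(-124, Mul(29, 36)) = Add(-124, 1044) = 920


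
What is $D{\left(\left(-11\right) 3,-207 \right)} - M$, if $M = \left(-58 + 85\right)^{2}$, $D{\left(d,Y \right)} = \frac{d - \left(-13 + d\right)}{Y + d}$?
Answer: $- \frac{174973}{240} \approx -729.05$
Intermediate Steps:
$D{\left(d,Y \right)} = \frac{13}{Y + d}$
$M = 729$ ($M = 27^{2} = 729$)
$D{\left(\left(-11\right) 3,-207 \right)} - M = \frac{13}{-207 - 33} - 729 = \frac{13}{-240} - 729 = 13 \left(- \frac{1}{240}\right) - 729 = - \frac{13}{240} - 729 = - \frac{174973}{240}$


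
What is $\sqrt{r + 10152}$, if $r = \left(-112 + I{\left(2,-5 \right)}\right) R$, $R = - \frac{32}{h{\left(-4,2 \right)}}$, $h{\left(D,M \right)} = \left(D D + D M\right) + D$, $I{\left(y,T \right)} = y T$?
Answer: $2 \sqrt{2782} \approx 105.49$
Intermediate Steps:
$I{\left(y,T \right)} = T y$
$h{\left(D,M \right)} = D + D^{2} + D M$ ($h{\left(D,M \right)} = \left(D^{2} + D M\right) + D = D + D^{2} + D M$)
$R = -8$ ($R = - \frac{32}{\left(-4\right) \left(1 - 4 + 2\right)} = - \frac{32}{\left(-4\right) \left(-1\right)} = - \frac{32}{4} = \left(-32\right) \frac{1}{4} = -8$)
$r = 976$ ($r = \left(-112 - 10\right) \left(-8\right) = \left(-122\right) \left(-8\right) = 976$)
$\sqrt{r + 10152} = \sqrt{976 + 10152} = \sqrt{11128} = 2 \sqrt{2782}$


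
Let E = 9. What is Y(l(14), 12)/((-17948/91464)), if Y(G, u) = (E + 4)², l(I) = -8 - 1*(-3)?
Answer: -3864354/4487 ≈ -861.23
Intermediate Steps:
l(I) = -5 (l(I) = -8 + 3 = -5)
Y(G, u) = 169 (Y(G, u) = (9 + 4)² = 13² = 169)
Y(l(14), 12)/((-17948/91464)) = 169/((-17948/91464)) = 169/((-17948*1/91464)) = 169/(-4487/22866) = 169*(-22866/4487) = -3864354/4487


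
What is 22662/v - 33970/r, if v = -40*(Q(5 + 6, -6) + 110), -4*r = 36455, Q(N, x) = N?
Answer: -16848401/17644220 ≈ -0.95490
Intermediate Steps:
r = -36455/4 (r = -¼*36455 = -36455/4 ≈ -9113.8)
v = -4840 (v = -40*((5 + 6) + 110) = -40*(11 + 110) = -40*121 = -4840)
22662/v - 33970/r = 22662/(-4840) - 33970/(-36455/4) = 22662*(-1/4840) - 33970*(-4/36455) = -11331/2420 + 27176/7291 = -16848401/17644220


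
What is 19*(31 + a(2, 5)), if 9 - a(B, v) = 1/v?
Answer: 3781/5 ≈ 756.20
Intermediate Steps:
a(B, v) = 9 - 1/v
19*(31 + a(2, 5)) = 19*(31 + (9 - 1/5)) = 19*(31 + (9 - 1*⅕)) = 19*(31 + (9 - ⅕)) = 19*(31 + 44/5) = 19*(199/5) = 3781/5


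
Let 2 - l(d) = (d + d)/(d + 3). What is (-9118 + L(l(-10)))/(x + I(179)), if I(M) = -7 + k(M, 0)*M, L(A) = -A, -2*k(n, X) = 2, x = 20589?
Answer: -63820/142821 ≈ -0.44685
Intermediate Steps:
k(n, X) = -1 (k(n, X) = -½*2 = -1)
l(d) = 2 - 2*d/(3 + d) (l(d) = 2 - (d + d)/(d + 3) = 2 - 2*d/(3 + d))
I(M) = -7 - M
(-9118 + L(l(-10)))/(x + I(179)) = (-9118 - 6/(3 - 10))/(20589 + (-7 - 1*179)) = (-9118 - 6/(-7))/(20589 + (-7 - 179)) = (-9118 - 6*(-1)/7)/(20589 - 186) = (-9118 - 1*(-6/7))/20403 = (-9118 + 6/7)*(1/20403) = -63820/7*1/20403 = -63820/142821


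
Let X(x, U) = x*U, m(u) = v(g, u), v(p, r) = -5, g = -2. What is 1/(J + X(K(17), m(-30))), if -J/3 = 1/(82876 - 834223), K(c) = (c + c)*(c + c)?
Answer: -250449/1447595219 ≈ -0.00017301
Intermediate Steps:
K(c) = 4*c² (K(c) = (2*c)*(2*c) = 4*c²)
m(u) = -5
X(x, U) = U*x
J = 1/250449 (J = -3/(82876 - 834223) = -3/(-751347) = -3*(-1/751347) = 1/250449 ≈ 3.9928e-6)
1/(J + X(K(17), m(-30))) = 1/(1/250449 - 20*17²) = 1/(1/250449 - 20*289) = 1/(1/250449 - 5*1156) = 1/(1/250449 - 5780) = 1/(-1447595219/250449) = -250449/1447595219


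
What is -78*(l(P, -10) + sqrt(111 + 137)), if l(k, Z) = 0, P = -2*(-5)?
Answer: -156*sqrt(62) ≈ -1228.3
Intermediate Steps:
P = 10
-78*(l(P, -10) + sqrt(111 + 137)) = -78*(0 + sqrt(111 + 137)) = -78*(0 + sqrt(248)) = -78*(0 + 2*sqrt(62)) = -156*sqrt(62)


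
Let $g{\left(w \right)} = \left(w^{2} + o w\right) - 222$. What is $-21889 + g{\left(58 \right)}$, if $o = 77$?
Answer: $-14281$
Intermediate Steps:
$g{\left(w \right)} = -222 + w^{2} + 77 w$ ($g{\left(w \right)} = \left(w^{2} + 77 w\right) - 222 = -222 + w^{2} + 77 w$)
$-21889 + g{\left(58 \right)} = -21889 + \left(-222 + 58^{2} + 77 \cdot 58\right) = -21889 + \left(-222 + 3364 + 4466\right) = -21889 + 7608 = -14281$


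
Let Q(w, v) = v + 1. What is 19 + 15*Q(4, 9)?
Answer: 169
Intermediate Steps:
Q(w, v) = 1 + v
19 + 15*Q(4, 9) = 19 + 15*(1 + 9) = 19 + 15*10 = 19 + 150 = 169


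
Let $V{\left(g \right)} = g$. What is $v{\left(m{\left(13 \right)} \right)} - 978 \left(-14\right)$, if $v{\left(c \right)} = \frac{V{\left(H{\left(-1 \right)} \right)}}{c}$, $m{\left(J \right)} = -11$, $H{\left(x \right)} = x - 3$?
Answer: $\frac{150616}{11} \approx 13692.0$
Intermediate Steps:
$H{\left(x \right)} = -3 + x$
$v{\left(c \right)} = - \frac{4}{c}$ ($v{\left(c \right)} = \frac{-3 - 1}{c} = - \frac{4}{c}$)
$v{\left(m{\left(13 \right)} \right)} - 978 \left(-14\right) = - \frac{4}{-11} - 978 \left(-14\right) = \left(-4\right) \left(- \frac{1}{11}\right) - -13692 = \frac{4}{11} + 13692 = \frac{150616}{11}$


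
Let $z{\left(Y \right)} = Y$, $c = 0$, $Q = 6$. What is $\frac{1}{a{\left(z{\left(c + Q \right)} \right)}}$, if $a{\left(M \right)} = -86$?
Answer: $- \frac{1}{86} \approx -0.011628$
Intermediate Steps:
$\frac{1}{a{\left(z{\left(c + Q \right)} \right)}} = \frac{1}{-86} = - \frac{1}{86}$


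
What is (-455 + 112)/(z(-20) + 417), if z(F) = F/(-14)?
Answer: -2401/2929 ≈ -0.81973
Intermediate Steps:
z(F) = -F/14 (z(F) = F*(-1/14) = -F/14)
(-455 + 112)/(z(-20) + 417) = (-455 + 112)/(-1/14*(-20) + 417) = -343/(10/7 + 417) = -343/2929/7 = -343*7/2929 = -2401/2929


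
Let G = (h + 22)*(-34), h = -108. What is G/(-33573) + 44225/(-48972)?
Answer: -542653351/548045652 ≈ -0.99016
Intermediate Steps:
G = 2924 (G = (-108 + 22)*(-34) = -86*(-34) = 2924)
G/(-33573) + 44225/(-48972) = 2924/(-33573) + 44225/(-48972) = 2924*(-1/33573) + 44225*(-1/48972) = -2924/33573 - 44225/48972 = -542653351/548045652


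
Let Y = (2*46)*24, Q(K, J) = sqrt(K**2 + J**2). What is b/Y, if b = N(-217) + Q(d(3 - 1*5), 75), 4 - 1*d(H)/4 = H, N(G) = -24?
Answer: -1/92 + sqrt(689)/736 ≈ 0.024795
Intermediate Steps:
d(H) = 16 - 4*H
Q(K, J) = sqrt(J**2 + K**2)
Y = 2208 (Y = 92*24 = 2208)
b = -24 + 3*sqrt(689) (b = -24 + sqrt(75**2 + (16 - 4*(3 - 1*5))**2) = -24 + sqrt(5625 + (16 - 4*(3 - 5))**2) = -24 + sqrt(5625 + (16 - 4*(-2))**2) = -24 + sqrt(5625 + (16 + 8)**2) = -24 + sqrt(5625 + 24**2) = -24 + sqrt(5625 + 576) = -24 + sqrt(6201) = -24 + 3*sqrt(689) ≈ 54.746)
b/Y = (-24 + 3*sqrt(689))/2208 = (-24 + 3*sqrt(689))*(1/2208) = -1/92 + sqrt(689)/736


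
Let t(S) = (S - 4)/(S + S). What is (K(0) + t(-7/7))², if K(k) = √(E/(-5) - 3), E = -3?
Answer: 77/20 + 2*I*√15 ≈ 3.85 + 7.746*I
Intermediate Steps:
t(S) = (-4 + S)/(2*S) (t(S) = (-4 + S)/((2*S)) = (-4 + S)*(1/(2*S)) = (-4 + S)/(2*S))
K(k) = 2*I*√15/5 (K(k) = √(-3/(-5) - 3) = √(-3*(-⅕) - 3) = √(⅗ - 3) = √(-12/5) = 2*I*√15/5)
(K(0) + t(-7/7))² = (2*I*√15/5 + (-4 - 7/7)/(2*((-7/7))))² = (2*I*√15/5 + (-4 - 7*⅐)/(2*((-7*⅐))))² = (2*I*√15/5 + (½)*(-4 - 1)/(-1))² = (2*I*√15/5 + (½)*(-1)*(-5))² = (2*I*√15/5 + 5/2)² = (5/2 + 2*I*√15/5)²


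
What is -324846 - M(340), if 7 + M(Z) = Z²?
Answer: -440439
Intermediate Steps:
M(Z) = -7 + Z²
-324846 - M(340) = -324846 - (-7 + 340²) = -324846 - (-7 + 115600) = -324846 - 1*115593 = -324846 - 115593 = -440439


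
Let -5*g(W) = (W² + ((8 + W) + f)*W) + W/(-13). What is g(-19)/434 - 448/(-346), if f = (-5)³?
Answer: -21968/348595 ≈ -0.063019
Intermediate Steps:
f = -125
g(W) = -W²/5 + W/65 - W*(-117 + W)/5 (g(W) = -((W² + ((8 + W) - 125)*W) + W/(-13))/5 = -((W² + (-117 + W)*W) + W*(-1/13))/5 = -((W² + W*(-117 + W)) - W/13)/5 = -(W² - W/13 + W*(-117 + W))/5 = -W²/5 + W/65 - W*(-117 + W)/5)
g(-19)/434 - 448/(-346) = ((2/65)*(-19)*(761 - 13*(-19)))/434 - 448/(-346) = ((2/65)*(-19)*(761 + 247))*(1/434) - 448*(-1/346) = ((2/65)*(-19)*1008)*(1/434) + 224/173 = -38304/65*1/434 + 224/173 = -2736/2015 + 224/173 = -21968/348595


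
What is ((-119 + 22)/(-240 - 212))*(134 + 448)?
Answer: 28227/226 ≈ 124.90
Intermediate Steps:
((-119 + 22)/(-240 - 212))*(134 + 448) = -97/(-452)*582 = -97*(-1/452)*582 = (97/452)*582 = 28227/226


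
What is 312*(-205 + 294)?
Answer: 27768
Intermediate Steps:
312*(-205 + 294) = 312*89 = 27768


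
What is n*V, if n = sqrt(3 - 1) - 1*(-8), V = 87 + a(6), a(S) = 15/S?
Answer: 716 + 179*sqrt(2)/2 ≈ 842.57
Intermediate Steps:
V = 179/2 (V = 87 + 15/6 = 87 + 15*(1/6) = 87 + 5/2 = 179/2 ≈ 89.500)
n = 8 + sqrt(2) (n = sqrt(2) + 8 = 8 + sqrt(2) ≈ 9.4142)
n*V = (8 + sqrt(2))*(179/2) = 716 + 179*sqrt(2)/2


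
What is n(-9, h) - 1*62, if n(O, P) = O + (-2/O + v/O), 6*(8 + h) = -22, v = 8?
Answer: -215/3 ≈ -71.667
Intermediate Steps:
h = -35/3 (h = -8 + (⅙)*(-22) = -8 - 11/3 = -35/3 ≈ -11.667)
n(O, P) = O + 6/O (n(O, P) = O + (-2/O + 8/O) = O + 6/O)
n(-9, h) - 1*62 = (-9 + 6/(-9)) - 1*62 = (-9 + 6*(-⅑)) - 62 = (-9 - ⅔) - 62 = -29/3 - 62 = -215/3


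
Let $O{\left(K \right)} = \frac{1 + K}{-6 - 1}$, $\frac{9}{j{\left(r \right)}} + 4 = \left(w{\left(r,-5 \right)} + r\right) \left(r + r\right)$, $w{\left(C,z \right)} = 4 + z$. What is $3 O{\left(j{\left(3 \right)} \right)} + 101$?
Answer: $\frac{5605}{56} \approx 100.09$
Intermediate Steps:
$j{\left(r \right)} = \frac{9}{-4 + 2 r \left(-1 + r\right)}$ ($j{\left(r \right)} = \frac{9}{-4 + \left(\left(4 - 5\right) + r\right) \left(r + r\right)} = \frac{9}{-4 + \left(-1 + r\right) 2 r} = \frac{9}{-4 + 2 r \left(-1 + r\right)}$)
$O{\left(K \right)} = - \frac{1}{7} - \frac{K}{7}$ ($O{\left(K \right)} = \frac{1 + K}{-7} = \left(1 + K\right) \left(- \frac{1}{7}\right) = - \frac{1}{7} - \frac{K}{7}$)
$3 O{\left(j{\left(3 \right)} \right)} + 101 = 3 \left(- \frac{1}{7} - \frac{\frac{9}{2} \frac{1}{-2 + 3^{2} - 3}}{7}\right) + 101 = 3 \left(- \frac{1}{7} - \frac{\frac{9}{2} \frac{1}{-2 + 9 - 3}}{7}\right) + 101 = 3 \left(- \frac{1}{7} - \frac{\frac{9}{2} \cdot \frac{1}{4}}{7}\right) + 101 = 3 \left(- \frac{1}{7} - \frac{9}{56}\right) + 101 = 3 \left(- \frac{17}{56}\right) + 101 = - \frac{51}{56} + 101 = \frac{5605}{56}$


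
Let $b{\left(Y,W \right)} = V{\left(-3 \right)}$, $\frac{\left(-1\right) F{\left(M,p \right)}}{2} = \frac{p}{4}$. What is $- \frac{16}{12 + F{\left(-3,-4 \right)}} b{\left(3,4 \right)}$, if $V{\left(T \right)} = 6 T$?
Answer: $\frac{144}{7} \approx 20.571$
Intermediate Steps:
$F{\left(M,p \right)} = - \frac{p}{2}$ ($F{\left(M,p \right)} = - 2 \frac{p}{4} = - \frac{p}{2}$)
$b{\left(Y,W \right)} = -18$ ($b{\left(Y,W \right)} = 6 \left(-3\right) = -18$)
$- \frac{16}{12 + F{\left(-3,-4 \right)}} b{\left(3,4 \right)} = - \frac{16}{12 - -2} \left(-18\right) = - \frac{16}{12 + 2} \left(-18\right) = - \frac{16}{14} \left(-18\right) = \left(-16\right) \frac{1}{14} \left(-18\right) = \left(- \frac{8}{7}\right) \left(-18\right) = \frac{144}{7}$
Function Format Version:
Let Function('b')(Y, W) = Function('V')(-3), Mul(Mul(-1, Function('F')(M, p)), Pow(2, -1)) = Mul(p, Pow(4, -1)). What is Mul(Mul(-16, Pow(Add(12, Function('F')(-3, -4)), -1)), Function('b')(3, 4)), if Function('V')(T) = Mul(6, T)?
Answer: Rational(144, 7) ≈ 20.571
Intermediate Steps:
Function('F')(M, p) = Mul(Rational(-1, 2), p) (Function('F')(M, p) = Mul(-2, Mul(p, Pow(4, -1))) = Mul(-2, Mul(p, Rational(1, 4))) = Mul(-2, Mul(Rational(1, 4), p)) = Mul(Rational(-1, 2), p))
Function('b')(Y, W) = -18 (Function('b')(Y, W) = Mul(6, -3) = -18)
Mul(Mul(-16, Pow(Add(12, Function('F')(-3, -4)), -1)), Function('b')(3, 4)) = Mul(Mul(-16, Pow(Add(12, Mul(Rational(-1, 2), -4)), -1)), -18) = Mul(Mul(-16, Pow(Add(12, 2), -1)), -18) = Mul(Mul(-16, Pow(14, -1)), -18) = Mul(Mul(-16, Rational(1, 14)), -18) = Mul(Rational(-8, 7), -18) = Rational(144, 7)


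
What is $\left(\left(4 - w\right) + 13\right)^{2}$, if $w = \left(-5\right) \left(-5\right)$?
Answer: $64$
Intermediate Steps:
$w = 25$
$\left(\left(4 - w\right) + 13\right)^{2} = \left(\left(4 - 25\right) + 13\right)^{2} = \left(-21 + 13\right)^{2} = \left(-8\right)^{2} = 64$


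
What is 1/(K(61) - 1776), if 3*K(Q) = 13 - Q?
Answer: -1/1792 ≈ -0.00055804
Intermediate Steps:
K(Q) = 13/3 - Q/3 (K(Q) = (13 - Q)/3 = 13/3 - Q/3)
1/(K(61) - 1776) = 1/((13/3 - 1/3*61) - 1776) = 1/((13/3 - 61/3) - 1776) = 1/(-16 - 1776) = 1/(-1792) = -1/1792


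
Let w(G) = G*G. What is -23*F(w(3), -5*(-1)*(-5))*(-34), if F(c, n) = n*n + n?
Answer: 469200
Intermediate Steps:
w(G) = G**2
F(c, n) = n + n**2 (F(c, n) = n**2 + n = n + n**2)
-23*F(w(3), -5*(-1)*(-5))*(-34) = -23*-5*(-1)*(-5)*(1 - 5*(-1)*(-5))*(-34) = -23*5*(-5)*(1 + 5*(-5))*(-34) = -(-575)*(1 - 25)*(-34) = -(-575)*(-24)*(-34) = -23*600*(-34) = -13800*(-34) = 469200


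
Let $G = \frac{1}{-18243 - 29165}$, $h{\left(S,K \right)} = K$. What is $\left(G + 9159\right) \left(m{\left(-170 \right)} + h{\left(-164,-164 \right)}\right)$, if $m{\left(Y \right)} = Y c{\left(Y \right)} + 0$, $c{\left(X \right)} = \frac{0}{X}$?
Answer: $- \frac{17802604711}{11852} \approx -1.5021 \cdot 10^{6}$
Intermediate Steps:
$c{\left(X \right)} = 0$
$G = - \frac{1}{47408}$ ($G = \frac{1}{-47408} = - \frac{1}{47408} \approx -2.1093 \cdot 10^{-5}$)
$m{\left(Y \right)} = 0$ ($m{\left(Y \right)} = Y 0 + 0 = 0 + 0 = 0$)
$\left(G + 9159\right) \left(m{\left(-170 \right)} + h{\left(-164,-164 \right)}\right) = \left(- \frac{1}{47408} + 9159\right) \left(0 - 164\right) = \frac{434209871}{47408} \left(-164\right) = - \frac{17802604711}{11852}$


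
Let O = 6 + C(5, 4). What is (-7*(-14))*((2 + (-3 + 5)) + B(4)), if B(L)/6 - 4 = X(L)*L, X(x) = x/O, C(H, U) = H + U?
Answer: 16856/5 ≈ 3371.2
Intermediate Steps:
O = 15 (O = 6 + (5 + 4) = 6 + 9 = 15)
X(x) = x/15
B(L) = 24 + 2*L²/5 (B(L) = 24 + 6*((L/15)*L) = 24 + 6*(L²/15) = 24 + 2*L²/5)
(-7*(-14))*((2 + (-3 + 5)) + B(4)) = (-7*(-14))*((2 + (-3 + 5)) + (24 + (⅖)*4²)) = 98*((2 + 2) + (24 + (⅖)*16)) = 98*(4 + (24 + 32/5)) = 98*(4 + 152/5) = 98*(172/5) = 16856/5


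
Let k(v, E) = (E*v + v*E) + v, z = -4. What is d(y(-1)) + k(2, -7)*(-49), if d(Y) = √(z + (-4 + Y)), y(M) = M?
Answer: 1274 + 3*I ≈ 1274.0 + 3.0*I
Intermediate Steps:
k(v, E) = v + 2*E*v (k(v, E) = (E*v + E*v) + v = 2*E*v + v = v + 2*E*v)
d(Y) = √(-8 + Y) (d(Y) = √(-4 + (-4 + Y)) = √(-8 + Y))
d(y(-1)) + k(2, -7)*(-49) = √(-8 - 1) + (2*(1 + 2*(-7)))*(-49) = √(-9) + (2*(1 - 14))*(-49) = 3*I + (2*(-13))*(-49) = 3*I - 26*(-49) = 3*I + 1274 = 1274 + 3*I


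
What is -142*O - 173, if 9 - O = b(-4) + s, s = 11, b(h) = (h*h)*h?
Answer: -8977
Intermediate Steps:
b(h) = h³ (b(h) = h²*h = h³)
O = 62 (O = 9 - ((-4)³ + 11) = 9 - (-64 + 11) = 9 - 1*(-53) = 9 + 53 = 62)
-142*O - 173 = -142*62 - 173 = -8804 - 173 = -8977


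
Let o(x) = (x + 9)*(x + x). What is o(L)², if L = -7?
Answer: 784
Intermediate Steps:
o(x) = 2*x*(9 + x) (o(x) = (9 + x)*(2*x) = 2*x*(9 + x))
o(L)² = (2*(-7)*(9 - 7))² = (2*(-7)*2)² = (-28)² = 784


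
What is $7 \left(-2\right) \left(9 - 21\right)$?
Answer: $168$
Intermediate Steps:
$7 \left(-2\right) \left(9 - 21\right) = \left(-14\right) \left(-12\right) = 168$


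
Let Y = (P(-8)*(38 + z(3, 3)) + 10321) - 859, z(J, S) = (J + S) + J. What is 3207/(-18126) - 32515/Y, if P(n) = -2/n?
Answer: -3118235/864006 ≈ -3.6090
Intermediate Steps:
z(J, S) = S + 2*J
Y = 37895/4 (Y = ((-2/(-8))*(38 + (3 + 2*3)) + 10321) - 859 = ((-2*(-1/8))*(38 + (3 + 6)) + 10321) - 859 = ((38 + 9)/4 + 10321) - 859 = ((1/4)*47 + 10321) - 859 = (47/4 + 10321) - 859 = 41331/4 - 859 = 37895/4 ≈ 9473.8)
3207/(-18126) - 32515/Y = 3207/(-18126) - 32515/37895/4 = 3207*(-1/18126) - 32515*4/37895 = -1069/6042 - 26012/7579 = -3118235/864006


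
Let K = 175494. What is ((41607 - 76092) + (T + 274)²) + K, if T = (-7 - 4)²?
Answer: 297034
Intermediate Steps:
T = 121 (T = (-11)² = 121)
((41607 - 76092) + (T + 274)²) + K = ((41607 - 76092) + (121 + 274)²) + 175494 = (-34485 + 395²) + 175494 = (-34485 + 156025) + 175494 = 121540 + 175494 = 297034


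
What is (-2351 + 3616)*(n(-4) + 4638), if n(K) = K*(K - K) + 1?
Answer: 5868335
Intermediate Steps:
n(K) = 1 (n(K) = K*0 + 1 = 0 + 1 = 1)
(-2351 + 3616)*(n(-4) + 4638) = (-2351 + 3616)*(1 + 4638) = 1265*4639 = 5868335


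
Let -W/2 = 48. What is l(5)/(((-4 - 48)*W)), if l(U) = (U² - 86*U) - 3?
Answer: -17/208 ≈ -0.081731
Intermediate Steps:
l(U) = -3 + U² - 86*U
W = -96 (W = -2*48 = -96)
l(5)/(((-4 - 48)*W)) = (-3 + 5² - 86*5)/(((-4 - 48)*(-96))) = (-3 + 25 - 430)/((-52*(-96))) = -408/4992 = -408*1/4992 = -17/208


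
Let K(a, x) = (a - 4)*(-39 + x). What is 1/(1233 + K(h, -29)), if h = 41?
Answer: -1/1283 ≈ -0.00077942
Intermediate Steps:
K(a, x) = (-39 + x)*(-4 + a) (K(a, x) = (-4 + a)*(-39 + x) = (-39 + x)*(-4 + a))
1/(1233 + K(h, -29)) = 1/(1233 + (156 - 39*41 - 4*(-29) + 41*(-29))) = 1/(1233 + (156 - 1599 + 116 - 1189)) = 1/(1233 - 2516) = 1/(-1283) = -1/1283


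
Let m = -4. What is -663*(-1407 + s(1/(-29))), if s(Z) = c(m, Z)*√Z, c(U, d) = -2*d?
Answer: 932841 - 1326*I*√29/841 ≈ 9.3284e+5 - 8.4908*I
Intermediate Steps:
s(Z) = -2*Z^(3/2) (s(Z) = (-2*Z)*√Z = -2*Z^(3/2))
-663*(-1407 + s(1/(-29))) = -663*(-1407 - 2*(-I*√29/841)) = -663*(-1407 - (-2)*I*√29/841) = -663*(-1407 + 2*I*√29/841) = 932841 - 1326*I*√29/841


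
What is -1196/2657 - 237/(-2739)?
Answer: -882045/2425841 ≈ -0.36360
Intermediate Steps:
-1196/2657 - 237/(-2739) = -1196*1/2657 - 237*(-1/2739) = -1196/2657 + 79/913 = -882045/2425841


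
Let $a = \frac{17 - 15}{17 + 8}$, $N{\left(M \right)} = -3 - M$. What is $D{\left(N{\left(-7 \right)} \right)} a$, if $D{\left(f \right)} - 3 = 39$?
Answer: $\frac{84}{25} \approx 3.36$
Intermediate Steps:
$D{\left(f \right)} = 42$ ($D{\left(f \right)} = 3 + 39 = 42$)
$a = \frac{2}{25} \approx 0.08$
$D{\left(N{\left(-7 \right)} \right)} a = 42 \cdot \frac{2}{25} = \frac{84}{25}$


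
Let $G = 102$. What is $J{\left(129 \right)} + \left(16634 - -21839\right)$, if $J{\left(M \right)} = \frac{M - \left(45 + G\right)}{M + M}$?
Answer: $\frac{1654336}{43} \approx 38473.0$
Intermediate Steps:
$J{\left(M \right)} = \frac{-147 + M}{2 M}$ ($J{\left(M \right)} = \frac{M - 147}{M + M} = \frac{M - 147}{2 M} = \left(M - 147\right) \frac{1}{2 M} = \left(-147 + M\right) \frac{1}{2 M} = \frac{-147 + M}{2 M}$)
$J{\left(129 \right)} + \left(16634 - -21839\right) = \frac{-147 + 129}{2 \cdot 129} + \left(16634 - -21839\right) = \frac{1}{2} \cdot \frac{1}{129} \left(-18\right) + \left(16634 + 21839\right) = - \frac{3}{43} + 38473 = \frac{1654336}{43}$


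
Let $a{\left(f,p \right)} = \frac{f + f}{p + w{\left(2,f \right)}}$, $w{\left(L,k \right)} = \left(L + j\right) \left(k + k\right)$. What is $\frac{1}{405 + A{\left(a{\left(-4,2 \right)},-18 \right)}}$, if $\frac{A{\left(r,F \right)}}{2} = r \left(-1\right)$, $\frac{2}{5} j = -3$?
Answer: $\frac{23}{9323} \approx 0.002467$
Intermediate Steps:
$j = - \frac{15}{2}$ ($j = \frac{5}{2} \left(-3\right) = - \frac{15}{2} \approx -7.5$)
$w{\left(L,k \right)} = 2 k \left(- \frac{15}{2} + L\right)$ ($w{\left(L,k \right)} = \left(L - \frac{15}{2}\right) \left(k + k\right) = \left(- \frac{15}{2} + L\right) 2 k = 2 k \left(- \frac{15}{2} + L\right)$)
$a{\left(f,p \right)} = \frac{2 f}{p - 11 f}$ ($a{\left(f,p \right)} = \frac{f + f}{p + f \left(-15 + 2 \cdot 2\right)} = \frac{2 f}{p + f \left(-15 + 4\right)} = \frac{2 f}{p + f \left(-11\right)} = \frac{2 f}{p - 11 f}$)
$A{\left(r,F \right)} = - 2 r$ ($A{\left(r,F \right)} = 2 r \left(-1\right) = 2 \left(- r\right) = - 2 r$)
$\frac{1}{405 + A{\left(a{\left(-4,2 \right)},-18 \right)}} = \frac{1}{405 - 2 \cdot 2 \left(-4\right) \frac{1}{2 - -44}} = \frac{1}{405 - 2 \cdot 2 \left(-4\right) \frac{1}{2 + 44}} = \frac{1}{405 - 2 \cdot 2 \left(-4\right) \frac{1}{46}} = \frac{1}{405 - - \frac{8}{23}} = \frac{1}{405 + \frac{8}{23}} = \frac{1}{\frac{9323}{23}} = \frac{23}{9323}$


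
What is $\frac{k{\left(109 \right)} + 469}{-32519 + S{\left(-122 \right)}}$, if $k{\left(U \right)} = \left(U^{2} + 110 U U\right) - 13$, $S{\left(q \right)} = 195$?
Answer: $- \frac{1319247}{32324} \approx -40.813$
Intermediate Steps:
$k{\left(U \right)} = -13 + 111 U^{2}$ ($k{\left(U \right)} = \left(U^{2} + 110 U^{2}\right) - 13 = 111 U^{2} - 13 = -13 + 111 U^{2}$)
$\frac{k{\left(109 \right)} + 469}{-32519 + S{\left(-122 \right)}} = \frac{\left(-13 + 111 \cdot 109^{2}\right) + 469}{-32519 + 195} = \frac{\left(-13 + 111 \cdot 11881\right) + 469}{-32324} = \left(\left(-13 + 1318791\right) + 469\right) \left(- \frac{1}{32324}\right) = \left(1318778 + 469\right) \left(- \frac{1}{32324}\right) = 1319247 \left(- \frac{1}{32324}\right) = - \frac{1319247}{32324}$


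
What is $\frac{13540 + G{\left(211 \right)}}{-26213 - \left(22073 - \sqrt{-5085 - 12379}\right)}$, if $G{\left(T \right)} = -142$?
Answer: $- \frac{161733957}{582888815} - \frac{6699 i \sqrt{4366}}{582888815} \approx -0.27747 - 0.00075939 i$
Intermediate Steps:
$\frac{13540 + G{\left(211 \right)}}{-26213 - \left(22073 - \sqrt{-5085 - 12379}\right)} = \frac{13540 - 142}{-26213 - \left(22073 - \sqrt{-5085 - 12379}\right)} = \frac{13398}{-26213 - \left(22073 - \sqrt{-17464}\right)} = \frac{13398}{-26213 - \left(22073 - 2 i \sqrt{4366}\right)} = \frac{13398}{-48286 + 2 i \sqrt{4366}}$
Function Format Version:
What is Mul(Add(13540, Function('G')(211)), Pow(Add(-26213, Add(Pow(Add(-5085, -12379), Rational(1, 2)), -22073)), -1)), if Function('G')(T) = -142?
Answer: Add(Rational(-161733957, 582888815), Mul(Rational(-6699, 582888815), I, Pow(4366, Rational(1, 2)))) ≈ Add(-0.27747, Mul(-0.00075939, I))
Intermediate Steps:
Mul(Add(13540, Function('G')(211)), Pow(Add(-26213, Add(Pow(Add(-5085, -12379), Rational(1, 2)), -22073)), -1)) = Mul(Add(13540, -142), Pow(Add(-26213, Add(Pow(Add(-5085, -12379), Rational(1, 2)), -22073)), -1)) = Mul(13398, Pow(Add(-26213, Add(Pow(-17464, Rational(1, 2)), -22073)), -1)) = Mul(13398, Pow(Add(-26213, Add(Mul(2, I, Pow(4366, Rational(1, 2))), -22073)), -1)) = Mul(13398, Pow(Add(-26213, Add(-22073, Mul(2, I, Pow(4366, Rational(1, 2))))), -1)) = Mul(13398, Pow(Add(-48286, Mul(2, I, Pow(4366, Rational(1, 2)))), -1))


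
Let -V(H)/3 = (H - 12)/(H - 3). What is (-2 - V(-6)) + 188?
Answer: 192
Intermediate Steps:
V(H) = -3*(-12 + H)/(-3 + H) (V(H) = -3*(H - 12)/(H - 3) = -3*(-12 + H)/(-3 + H))
(-2 - V(-6)) + 188 = (-2 - 3*(12 - 1*(-6))/(-3 - 6)) + 188 = (-2 - 3*(12 + 6)/(-9)) + 188 = (-2 - 3*(-1)*18/9) + 188 = (-2 - 1*(-6)) + 188 = (-2 + 6) + 188 = 4 + 188 = 192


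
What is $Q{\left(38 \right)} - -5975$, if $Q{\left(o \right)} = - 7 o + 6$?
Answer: $5715$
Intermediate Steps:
$Q{\left(o \right)} = 6 - 7 o$
$Q{\left(38 \right)} - -5975 = \left(6 - 266\right) - -5975 = \left(6 - 266\right) + 5975 = -260 + 5975 = 5715$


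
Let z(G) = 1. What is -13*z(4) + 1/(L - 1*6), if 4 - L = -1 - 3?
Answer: -25/2 ≈ -12.500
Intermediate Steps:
L = 8 (L = 4 - (-1 - 3) = 4 - 1*(-4) = 4 + 4 = 8)
-13*z(4) + 1/(L - 1*6) = -13*1 + 1/(8 - 1*6) = -13 + 1/(8 - 6) = -13 + 1/2 = -25/2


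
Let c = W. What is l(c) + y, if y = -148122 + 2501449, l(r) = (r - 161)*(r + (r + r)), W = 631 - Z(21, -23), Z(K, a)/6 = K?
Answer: 2874487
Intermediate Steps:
Z(K, a) = 6*K
W = 505 (W = 631 - 6*21 = 631 - 1*126 = 631 - 126 = 505)
c = 505
l(r) = 3*r*(-161 + r) (l(r) = (-161 + r)*(r + 2*r) = (-161 + r)*(3*r) = 3*r*(-161 + r))
y = 2353327
l(c) + y = 3*505*(-161 + 505) + 2353327 = 3*505*344 + 2353327 = 521160 + 2353327 = 2874487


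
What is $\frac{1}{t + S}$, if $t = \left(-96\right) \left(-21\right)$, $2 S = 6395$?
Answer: $\frac{2}{10427} \approx 0.00019181$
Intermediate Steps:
$S = \frac{6395}{2}$ ($S = \frac{1}{2} \cdot 6395 = \frac{6395}{2} \approx 3197.5$)
$t = 2016$
$\frac{1}{t + S} = \frac{1}{2016 + \frac{6395}{2}} = \frac{1}{\frac{10427}{2}} = \frac{2}{10427}$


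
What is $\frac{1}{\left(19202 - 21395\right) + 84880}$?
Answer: $\frac{1}{82687} \approx 1.2094 \cdot 10^{-5}$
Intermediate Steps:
$\frac{1}{\left(19202 - 21395\right) + 84880} = \frac{1}{-2193 + 84880} = \frac{1}{82687}$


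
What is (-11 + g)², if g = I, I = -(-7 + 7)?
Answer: 121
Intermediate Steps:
I = 0 (I = -1*0 = 0)
g = 0
(-11 + g)² = (-11 + 0)² = (-11)² = 121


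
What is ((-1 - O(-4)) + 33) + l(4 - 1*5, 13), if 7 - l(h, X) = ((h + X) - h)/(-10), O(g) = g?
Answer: 443/10 ≈ 44.300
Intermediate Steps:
l(h, X) = 7 + X/10 (l(h, X) = 7 - ((h + X) - h)/(-10) = 7 - ((X + h) - h)*(-1)/10 = 7 - X*(-1)/10 = 7 - (-1)*X/10 = 7 + X/10)
((-1 - O(-4)) + 33) + l(4 - 1*5, 13) = ((-1 - 1*(-4)) + 33) + (7 + (⅒)*13) = ((-1 + 4) + 33) + (7 + 13/10) = (3 + 33) + 83/10 = 36 + 83/10 = 443/10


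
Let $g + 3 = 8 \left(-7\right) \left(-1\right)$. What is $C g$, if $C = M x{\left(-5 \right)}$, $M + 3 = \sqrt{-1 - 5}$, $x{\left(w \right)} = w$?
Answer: $795 - 265 i \sqrt{6} \approx 795.0 - 649.12 i$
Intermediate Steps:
$g = 53$ ($g = -3 + 8 \left(-7\right) \left(-1\right) = -3 - -56 = -3 + 56 = 53$)
$M = -3 + i \sqrt{6}$ ($M = -3 + \sqrt{-1 - 5} = -3 + \sqrt{-6} = -3 + i \sqrt{6} \approx -3.0 + 2.4495 i$)
$C = 15 - 5 i \sqrt{6}$ ($C = \left(-3 + i \sqrt{6}\right) \left(-5\right) = 15 - 5 i \sqrt{6} \approx 15.0 - 12.247 i$)
$C g = \left(15 - 5 i \sqrt{6}\right) 53 = 795 - 265 i \sqrt{6}$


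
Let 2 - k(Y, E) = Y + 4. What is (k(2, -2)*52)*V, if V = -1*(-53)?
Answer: -11024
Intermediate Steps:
k(Y, E) = -2 - Y (k(Y, E) = 2 - (Y + 4) = 2 - (4 + Y) = 2 + (-4 - Y) = -2 - Y)
V = 53
(k(2, -2)*52)*V = ((-2 - 1*2)*52)*53 = ((-2 - 2)*52)*53 = -4*52*53 = -208*53 = -11024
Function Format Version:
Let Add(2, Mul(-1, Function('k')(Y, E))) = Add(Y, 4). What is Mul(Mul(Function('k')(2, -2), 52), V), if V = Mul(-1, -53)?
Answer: -11024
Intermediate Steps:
Function('k')(Y, E) = Add(-2, Mul(-1, Y)) (Function('k')(Y, E) = Add(2, Mul(-1, Add(Y, 4))) = Add(2, Mul(-1, Add(4, Y))) = Add(2, Add(-4, Mul(-1, Y))) = Add(-2, Mul(-1, Y)))
V = 53
Mul(Mul(Function('k')(2, -2), 52), V) = Mul(Mul(Add(-2, Mul(-1, 2)), 52), 53) = Mul(Mul(Add(-2, -2), 52), 53) = Mul(Mul(-4, 52), 53) = Mul(-208, 53) = -11024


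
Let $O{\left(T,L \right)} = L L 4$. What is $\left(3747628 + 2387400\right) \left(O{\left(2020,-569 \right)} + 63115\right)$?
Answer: $8332343493452$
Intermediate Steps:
$O{\left(T,L \right)} = 4 L^{2}$ ($O{\left(T,L \right)} = L^{2} \cdot 4 = 4 L^{2}$)
$\left(3747628 + 2387400\right) \left(O{\left(2020,-569 \right)} + 63115\right) = \left(3747628 + 2387400\right) \left(4 \left(-569\right)^{2} + 63115\right) = 6135028 \left(4 \cdot 323761 + 63115\right) = 6135028 \left(1295044 + 63115\right) = 6135028 \cdot 1358159 = 8332343493452$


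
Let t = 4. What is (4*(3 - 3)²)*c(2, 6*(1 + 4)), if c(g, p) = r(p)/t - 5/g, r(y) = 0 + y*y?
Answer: 0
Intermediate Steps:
r(y) = y² (r(y) = 0 + y² = y²)
c(g, p) = -5/g + p²/4 (c(g, p) = p²/4 - 5/g = -5/g + p²/4)
(4*(3 - 3)²)*c(2, 6*(1 + 4)) = (4*(3 - 3)²)*(-5/2 + (6*(1 + 4))²/4) = (4*0²)*(-5*½ + (6*5)²/4) = (4*0)*(-5/2 + (¼)*30²) = 0*(-5/2 + (¼)*900) = 0*(-5/2 + 225) = 0*(445/2) = 0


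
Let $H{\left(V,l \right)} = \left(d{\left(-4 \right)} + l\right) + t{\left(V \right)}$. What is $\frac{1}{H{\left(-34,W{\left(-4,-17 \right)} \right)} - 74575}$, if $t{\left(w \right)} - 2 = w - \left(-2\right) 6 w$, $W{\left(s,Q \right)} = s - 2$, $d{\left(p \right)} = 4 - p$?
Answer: $- \frac{1}{75013} \approx -1.3331 \cdot 10^{-5}$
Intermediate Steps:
$W{\left(s,Q \right)} = -2 + s$ ($W{\left(s,Q \right)} = s - 2 = -2 + s$)
$t{\left(w \right)} = 2 + 13 w$ ($t{\left(w \right)} = 2 - \left(- w + \left(-2\right) 6 w\right) = 2 + \left(w - - 12 w\right) = 2 + \left(w + 12 w\right) = 2 + 13 w$)
$H{\left(V,l \right)} = 10 + l + 13 V$ ($H{\left(V,l \right)} = \left(\left(4 - -4\right) + l\right) + \left(2 + 13 V\right) = \left(\left(4 + 4\right) + l\right) + \left(2 + 13 V\right) = \left(8 + l\right) + \left(2 + 13 V\right) = 10 + l + 13 V$)
$\frac{1}{H{\left(-34,W{\left(-4,-17 \right)} \right)} - 74575} = \frac{1}{\left(10 - 6 + 13 \left(-34\right)\right) - 74575} = \frac{1}{\left(10 - 6 - 442\right) - 74575} = \frac{1}{-438 - 74575} = \frac{1}{-75013} = - \frac{1}{75013}$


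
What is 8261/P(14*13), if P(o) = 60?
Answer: 8261/60 ≈ 137.68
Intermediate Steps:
8261/P(14*13) = 8261/60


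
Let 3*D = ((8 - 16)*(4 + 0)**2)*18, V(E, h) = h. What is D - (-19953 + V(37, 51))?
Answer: 19134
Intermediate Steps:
D = -768 (D = (((8 - 16)*(4 + 0)**2)*18)/3 = (-8*4**2*18)/3 = (-8*16*18)/3 = (-128*18)/3 = (1/3)*(-2304) = -768)
D - (-19953 + V(37, 51)) = -768 - (-19953 + 51) = -768 - 1*(-19902) = -768 + 19902 = 19134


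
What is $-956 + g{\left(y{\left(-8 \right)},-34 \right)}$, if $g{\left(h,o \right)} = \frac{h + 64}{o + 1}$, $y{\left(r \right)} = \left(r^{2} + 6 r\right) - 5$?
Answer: $- \frac{10541}{11} \approx -958.27$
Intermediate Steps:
$y{\left(r \right)} = -5 + r^{2} + 6 r$
$g{\left(h,o \right)} = \frac{64 + h}{1 + o}$
$-956 + g{\left(y{\left(-8 \right)},-34 \right)} = -956 + \frac{64 + \left(-5 + \left(-8\right)^{2} + 6 \left(-8\right)\right)}{1 - 34} = -956 + \frac{64 - -11}{-33} = -956 - \frac{64 + 11}{33} = -956 - \frac{25}{11} = - \frac{10541}{11}$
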